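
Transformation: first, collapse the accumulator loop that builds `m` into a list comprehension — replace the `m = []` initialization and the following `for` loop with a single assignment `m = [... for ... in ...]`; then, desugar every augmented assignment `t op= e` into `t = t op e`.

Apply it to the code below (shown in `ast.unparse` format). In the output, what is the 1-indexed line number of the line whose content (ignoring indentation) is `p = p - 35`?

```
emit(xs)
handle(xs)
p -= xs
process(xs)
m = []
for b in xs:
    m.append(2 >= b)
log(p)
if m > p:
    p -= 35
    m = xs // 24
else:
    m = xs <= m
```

8

Transformed code:
emit(xs)
handle(xs)
p = p - xs
process(xs)
m = [2 >= b for b in xs]
log(p)
if m > p:
    p = p - 35
    m = xs // 24
else:
    m = xs <= m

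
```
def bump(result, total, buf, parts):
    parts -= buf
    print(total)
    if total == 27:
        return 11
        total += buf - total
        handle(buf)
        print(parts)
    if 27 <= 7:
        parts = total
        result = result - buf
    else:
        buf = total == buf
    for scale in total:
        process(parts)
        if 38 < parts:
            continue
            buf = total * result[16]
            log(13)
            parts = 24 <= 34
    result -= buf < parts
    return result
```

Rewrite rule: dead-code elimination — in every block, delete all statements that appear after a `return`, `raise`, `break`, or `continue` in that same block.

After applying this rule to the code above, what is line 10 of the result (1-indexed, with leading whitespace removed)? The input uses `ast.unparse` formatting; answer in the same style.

buf = total == buf

Transformed code:
def bump(result, total, buf, parts):
    parts -= buf
    print(total)
    if total == 27:
        return 11
    if 27 <= 7:
        parts = total
        result = result - buf
    else:
        buf = total == buf
    for scale in total:
        process(parts)
        if 38 < parts:
            continue
    result -= buf < parts
    return result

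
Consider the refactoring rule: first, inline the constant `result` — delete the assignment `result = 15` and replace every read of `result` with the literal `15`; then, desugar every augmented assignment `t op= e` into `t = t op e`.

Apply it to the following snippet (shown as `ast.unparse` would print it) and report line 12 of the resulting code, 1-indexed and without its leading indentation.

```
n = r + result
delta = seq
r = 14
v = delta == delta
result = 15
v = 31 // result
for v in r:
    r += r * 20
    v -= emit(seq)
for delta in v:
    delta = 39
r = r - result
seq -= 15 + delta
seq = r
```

seq = seq - (15 + delta)

Transformed code:
n = r + 15
delta = seq
r = 14
v = delta == delta
v = 31 // 15
for v in r:
    r = r + r * 20
    v = v - emit(seq)
for delta in v:
    delta = 39
r = r - 15
seq = seq - (15 + delta)
seq = r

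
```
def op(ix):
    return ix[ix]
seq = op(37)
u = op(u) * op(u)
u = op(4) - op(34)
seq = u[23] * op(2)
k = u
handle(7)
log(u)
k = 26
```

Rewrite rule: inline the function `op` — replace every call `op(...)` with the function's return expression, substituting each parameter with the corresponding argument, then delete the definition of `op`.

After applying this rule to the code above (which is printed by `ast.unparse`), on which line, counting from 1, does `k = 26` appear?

8

Transformed code:
seq = 37[37]
u = u[u] * u[u]
u = 4[4] - 34[34]
seq = u[23] * 2[2]
k = u
handle(7)
log(u)
k = 26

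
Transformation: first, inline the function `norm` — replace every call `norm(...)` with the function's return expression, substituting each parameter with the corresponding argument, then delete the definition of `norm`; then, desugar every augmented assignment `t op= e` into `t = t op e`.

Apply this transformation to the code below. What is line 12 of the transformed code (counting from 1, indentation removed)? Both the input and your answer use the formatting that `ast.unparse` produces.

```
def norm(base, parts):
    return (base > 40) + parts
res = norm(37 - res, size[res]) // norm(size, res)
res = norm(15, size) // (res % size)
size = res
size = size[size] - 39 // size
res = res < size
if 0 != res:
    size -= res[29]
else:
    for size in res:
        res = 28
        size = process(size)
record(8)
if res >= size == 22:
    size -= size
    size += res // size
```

Transformed code:
res = ((37 - res > 40) + size[res]) // ((size > 40) + res)
res = ((15 > 40) + size) // (res % size)
size = res
size = size[size] - 39 // size
res = res < size
if 0 != res:
    size = size - res[29]
else:
    for size in res:
        res = 28
        size = process(size)
record(8)
if res >= size == 22:
    size = size - size
    size = size + res // size

record(8)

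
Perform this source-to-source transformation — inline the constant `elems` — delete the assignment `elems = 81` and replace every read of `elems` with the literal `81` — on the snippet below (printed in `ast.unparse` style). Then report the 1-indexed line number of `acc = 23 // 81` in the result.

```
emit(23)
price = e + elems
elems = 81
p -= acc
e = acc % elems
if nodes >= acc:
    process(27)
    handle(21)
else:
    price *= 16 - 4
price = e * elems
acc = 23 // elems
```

11

Transformed code:
emit(23)
price = e + 81
p -= acc
e = acc % 81
if nodes >= acc:
    process(27)
    handle(21)
else:
    price *= 16 - 4
price = e * 81
acc = 23 // 81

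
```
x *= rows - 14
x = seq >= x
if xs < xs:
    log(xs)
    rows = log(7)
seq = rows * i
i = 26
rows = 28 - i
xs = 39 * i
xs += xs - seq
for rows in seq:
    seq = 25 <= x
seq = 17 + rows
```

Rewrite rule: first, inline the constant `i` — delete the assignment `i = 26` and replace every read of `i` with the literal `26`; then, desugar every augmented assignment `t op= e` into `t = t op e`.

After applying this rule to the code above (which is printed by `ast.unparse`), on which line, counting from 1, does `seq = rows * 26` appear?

6

Transformed code:
x = x * (rows - 14)
x = seq >= x
if xs < xs:
    log(xs)
    rows = log(7)
seq = rows * 26
rows = 28 - 26
xs = 39 * 26
xs = xs + (xs - seq)
for rows in seq:
    seq = 25 <= x
seq = 17 + rows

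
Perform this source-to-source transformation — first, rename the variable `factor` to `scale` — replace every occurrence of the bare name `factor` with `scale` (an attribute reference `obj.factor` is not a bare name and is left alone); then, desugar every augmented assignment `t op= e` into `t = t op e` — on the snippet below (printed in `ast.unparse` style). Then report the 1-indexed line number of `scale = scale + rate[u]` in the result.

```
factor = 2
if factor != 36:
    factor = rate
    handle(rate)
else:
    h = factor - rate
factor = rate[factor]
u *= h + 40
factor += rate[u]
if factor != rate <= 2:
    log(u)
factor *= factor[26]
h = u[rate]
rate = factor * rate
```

Transformed code:
scale = 2
if scale != 36:
    scale = rate
    handle(rate)
else:
    h = scale - rate
scale = rate[scale]
u = u * (h + 40)
scale = scale + rate[u]
if scale != rate <= 2:
    log(u)
scale = scale * scale[26]
h = u[rate]
rate = scale * rate

9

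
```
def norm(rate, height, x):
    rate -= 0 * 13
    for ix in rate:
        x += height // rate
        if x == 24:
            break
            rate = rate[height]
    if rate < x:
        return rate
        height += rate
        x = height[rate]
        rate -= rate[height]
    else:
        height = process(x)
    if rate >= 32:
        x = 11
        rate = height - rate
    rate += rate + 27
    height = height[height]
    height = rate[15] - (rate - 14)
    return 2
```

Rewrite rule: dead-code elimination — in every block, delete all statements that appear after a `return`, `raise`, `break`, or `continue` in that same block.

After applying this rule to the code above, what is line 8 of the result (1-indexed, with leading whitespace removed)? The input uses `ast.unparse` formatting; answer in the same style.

Transformed code:
def norm(rate, height, x):
    rate -= 0 * 13
    for ix in rate:
        x += height // rate
        if x == 24:
            break
    if rate < x:
        return rate
    else:
        height = process(x)
    if rate >= 32:
        x = 11
        rate = height - rate
    rate += rate + 27
    height = height[height]
    height = rate[15] - (rate - 14)
    return 2

return rate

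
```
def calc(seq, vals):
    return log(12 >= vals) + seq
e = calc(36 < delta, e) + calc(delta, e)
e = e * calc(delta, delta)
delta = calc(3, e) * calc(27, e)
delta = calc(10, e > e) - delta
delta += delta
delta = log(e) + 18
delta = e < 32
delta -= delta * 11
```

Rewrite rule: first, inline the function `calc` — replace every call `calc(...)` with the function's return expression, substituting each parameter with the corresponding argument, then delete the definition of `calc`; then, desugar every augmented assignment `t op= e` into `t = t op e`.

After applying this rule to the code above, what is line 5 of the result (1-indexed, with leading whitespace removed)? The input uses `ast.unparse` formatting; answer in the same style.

delta = delta + delta

Transformed code:
e = log(12 >= e) + (36 < delta) + (log(12 >= e) + delta)
e = e * (log(12 >= delta) + delta)
delta = (log(12 >= e) + 3) * (log(12 >= e) + 27)
delta = log(12 >= (e > e)) + 10 - delta
delta = delta + delta
delta = log(e) + 18
delta = e < 32
delta = delta - delta * 11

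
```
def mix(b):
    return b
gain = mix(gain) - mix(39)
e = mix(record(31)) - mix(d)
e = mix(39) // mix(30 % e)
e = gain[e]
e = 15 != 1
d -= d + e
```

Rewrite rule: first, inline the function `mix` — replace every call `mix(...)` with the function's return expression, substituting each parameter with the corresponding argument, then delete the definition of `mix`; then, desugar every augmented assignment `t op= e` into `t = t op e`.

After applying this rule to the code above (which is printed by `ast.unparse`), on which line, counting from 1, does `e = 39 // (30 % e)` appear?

Transformed code:
gain = gain - 39
e = record(31) - d
e = 39 // (30 % e)
e = gain[e]
e = 15 != 1
d = d - (d + e)

3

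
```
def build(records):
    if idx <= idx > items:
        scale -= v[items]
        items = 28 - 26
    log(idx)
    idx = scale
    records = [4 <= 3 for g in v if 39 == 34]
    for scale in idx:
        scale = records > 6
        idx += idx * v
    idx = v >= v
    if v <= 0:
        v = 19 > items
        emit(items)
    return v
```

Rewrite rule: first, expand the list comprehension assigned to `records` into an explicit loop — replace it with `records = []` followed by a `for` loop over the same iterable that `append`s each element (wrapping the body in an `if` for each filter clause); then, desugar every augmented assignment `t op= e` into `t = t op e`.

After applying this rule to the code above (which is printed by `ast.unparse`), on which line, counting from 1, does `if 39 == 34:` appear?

9

Transformed code:
def build(records):
    if idx <= idx > items:
        scale = scale - v[items]
        items = 28 - 26
    log(idx)
    idx = scale
    records = []
    for g in v:
        if 39 == 34:
            records.append(4 <= 3)
    for scale in idx:
        scale = records > 6
        idx = idx + idx * v
    idx = v >= v
    if v <= 0:
        v = 19 > items
        emit(items)
    return v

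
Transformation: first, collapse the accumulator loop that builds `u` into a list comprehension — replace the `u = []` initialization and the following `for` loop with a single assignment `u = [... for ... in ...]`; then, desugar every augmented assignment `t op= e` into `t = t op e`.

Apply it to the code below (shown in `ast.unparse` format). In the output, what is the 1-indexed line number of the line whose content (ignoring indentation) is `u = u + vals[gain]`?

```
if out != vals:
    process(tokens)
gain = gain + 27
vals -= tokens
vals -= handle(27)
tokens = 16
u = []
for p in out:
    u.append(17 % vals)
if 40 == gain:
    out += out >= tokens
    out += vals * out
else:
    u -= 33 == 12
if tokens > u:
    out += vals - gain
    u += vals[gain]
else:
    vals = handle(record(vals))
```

15

Transformed code:
if out != vals:
    process(tokens)
gain = gain + 27
vals = vals - tokens
vals = vals - handle(27)
tokens = 16
u = [17 % vals for p in out]
if 40 == gain:
    out = out + (out >= tokens)
    out = out + vals * out
else:
    u = u - (33 == 12)
if tokens > u:
    out = out + (vals - gain)
    u = u + vals[gain]
else:
    vals = handle(record(vals))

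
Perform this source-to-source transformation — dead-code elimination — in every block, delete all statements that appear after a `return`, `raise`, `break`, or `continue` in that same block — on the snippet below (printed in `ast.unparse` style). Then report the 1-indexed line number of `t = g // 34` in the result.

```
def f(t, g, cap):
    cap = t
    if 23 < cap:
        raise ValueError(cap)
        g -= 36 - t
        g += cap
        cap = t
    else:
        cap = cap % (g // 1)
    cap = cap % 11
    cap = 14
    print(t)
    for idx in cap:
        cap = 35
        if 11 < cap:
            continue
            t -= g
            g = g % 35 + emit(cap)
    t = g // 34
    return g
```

Transformed code:
def f(t, g, cap):
    cap = t
    if 23 < cap:
        raise ValueError(cap)
    else:
        cap = cap % (g // 1)
    cap = cap % 11
    cap = 14
    print(t)
    for idx in cap:
        cap = 35
        if 11 < cap:
            continue
    t = g // 34
    return g

14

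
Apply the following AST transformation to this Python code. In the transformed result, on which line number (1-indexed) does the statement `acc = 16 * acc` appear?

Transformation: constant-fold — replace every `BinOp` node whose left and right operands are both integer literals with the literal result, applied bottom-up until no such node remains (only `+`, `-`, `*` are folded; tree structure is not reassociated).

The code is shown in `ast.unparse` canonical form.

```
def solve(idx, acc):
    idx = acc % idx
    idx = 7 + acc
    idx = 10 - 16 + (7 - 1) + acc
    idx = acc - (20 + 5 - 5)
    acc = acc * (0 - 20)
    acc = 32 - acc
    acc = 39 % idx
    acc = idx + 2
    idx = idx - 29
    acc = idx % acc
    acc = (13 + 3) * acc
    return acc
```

Transformed code:
def solve(idx, acc):
    idx = acc % idx
    idx = 7 + acc
    idx = 0 + acc
    idx = acc - 20
    acc = acc * -20
    acc = 32 - acc
    acc = 39 % idx
    acc = idx + 2
    idx = idx - 29
    acc = idx % acc
    acc = 16 * acc
    return acc

12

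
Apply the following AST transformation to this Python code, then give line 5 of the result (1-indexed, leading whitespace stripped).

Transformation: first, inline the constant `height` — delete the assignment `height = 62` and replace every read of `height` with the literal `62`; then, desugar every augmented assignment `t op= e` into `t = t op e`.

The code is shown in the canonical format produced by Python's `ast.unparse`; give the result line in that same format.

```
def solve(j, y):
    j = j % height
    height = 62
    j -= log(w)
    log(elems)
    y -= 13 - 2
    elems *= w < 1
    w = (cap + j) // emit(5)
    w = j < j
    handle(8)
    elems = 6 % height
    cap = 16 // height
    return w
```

Transformed code:
def solve(j, y):
    j = j % 62
    j = j - log(w)
    log(elems)
    y = y - (13 - 2)
    elems = elems * (w < 1)
    w = (cap + j) // emit(5)
    w = j < j
    handle(8)
    elems = 6 % 62
    cap = 16 // 62
    return w

y = y - (13 - 2)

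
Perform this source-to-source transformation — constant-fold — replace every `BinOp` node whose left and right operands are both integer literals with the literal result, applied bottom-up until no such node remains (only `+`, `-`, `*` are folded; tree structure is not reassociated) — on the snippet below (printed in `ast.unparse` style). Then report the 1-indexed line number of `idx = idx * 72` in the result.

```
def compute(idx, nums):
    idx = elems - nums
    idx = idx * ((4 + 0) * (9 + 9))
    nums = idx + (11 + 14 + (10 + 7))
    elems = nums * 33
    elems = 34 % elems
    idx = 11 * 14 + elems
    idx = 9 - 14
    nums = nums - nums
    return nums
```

3

Transformed code:
def compute(idx, nums):
    idx = elems - nums
    idx = idx * 72
    nums = idx + 42
    elems = nums * 33
    elems = 34 % elems
    idx = 154 + elems
    idx = -5
    nums = nums - nums
    return nums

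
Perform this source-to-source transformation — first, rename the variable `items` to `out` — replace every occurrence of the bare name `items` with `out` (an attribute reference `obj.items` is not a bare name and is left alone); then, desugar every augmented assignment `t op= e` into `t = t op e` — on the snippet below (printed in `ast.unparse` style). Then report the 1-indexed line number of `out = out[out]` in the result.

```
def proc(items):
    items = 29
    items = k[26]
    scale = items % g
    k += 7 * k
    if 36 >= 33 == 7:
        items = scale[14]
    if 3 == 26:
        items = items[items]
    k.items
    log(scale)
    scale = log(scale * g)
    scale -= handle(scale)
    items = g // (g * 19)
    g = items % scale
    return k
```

Transformed code:
def proc(out):
    out = 29
    out = k[26]
    scale = out % g
    k = k + 7 * k
    if 36 >= 33 == 7:
        out = scale[14]
    if 3 == 26:
        out = out[out]
    k.items
    log(scale)
    scale = log(scale * g)
    scale = scale - handle(scale)
    out = g // (g * 19)
    g = out % scale
    return k

9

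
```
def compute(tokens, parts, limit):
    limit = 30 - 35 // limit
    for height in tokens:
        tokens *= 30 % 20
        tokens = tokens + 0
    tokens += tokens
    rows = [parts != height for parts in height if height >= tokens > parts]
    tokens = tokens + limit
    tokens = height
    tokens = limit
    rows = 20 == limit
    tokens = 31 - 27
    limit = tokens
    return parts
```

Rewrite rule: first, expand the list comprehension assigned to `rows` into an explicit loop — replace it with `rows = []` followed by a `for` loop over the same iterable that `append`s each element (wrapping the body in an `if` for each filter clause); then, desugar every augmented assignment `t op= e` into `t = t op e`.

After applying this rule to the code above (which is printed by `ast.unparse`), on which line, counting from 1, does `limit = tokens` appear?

Transformed code:
def compute(tokens, parts, limit):
    limit = 30 - 35 // limit
    for height in tokens:
        tokens = tokens * (30 % 20)
        tokens = tokens + 0
    tokens = tokens + tokens
    rows = []
    for parts in height:
        if height >= tokens > parts:
            rows.append(parts != height)
    tokens = tokens + limit
    tokens = height
    tokens = limit
    rows = 20 == limit
    tokens = 31 - 27
    limit = tokens
    return parts

16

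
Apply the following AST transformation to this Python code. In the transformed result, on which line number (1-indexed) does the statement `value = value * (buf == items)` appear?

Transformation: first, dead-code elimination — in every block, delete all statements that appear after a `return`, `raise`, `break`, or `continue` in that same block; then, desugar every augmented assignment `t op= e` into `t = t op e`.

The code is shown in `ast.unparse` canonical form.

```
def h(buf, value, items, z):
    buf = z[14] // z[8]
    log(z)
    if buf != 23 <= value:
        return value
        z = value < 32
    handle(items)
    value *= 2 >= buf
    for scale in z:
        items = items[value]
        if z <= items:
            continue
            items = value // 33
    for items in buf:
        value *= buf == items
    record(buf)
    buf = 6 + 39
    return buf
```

Transformed code:
def h(buf, value, items, z):
    buf = z[14] // z[8]
    log(z)
    if buf != 23 <= value:
        return value
    handle(items)
    value = value * (2 >= buf)
    for scale in z:
        items = items[value]
        if z <= items:
            continue
    for items in buf:
        value = value * (buf == items)
    record(buf)
    buf = 6 + 39
    return buf

13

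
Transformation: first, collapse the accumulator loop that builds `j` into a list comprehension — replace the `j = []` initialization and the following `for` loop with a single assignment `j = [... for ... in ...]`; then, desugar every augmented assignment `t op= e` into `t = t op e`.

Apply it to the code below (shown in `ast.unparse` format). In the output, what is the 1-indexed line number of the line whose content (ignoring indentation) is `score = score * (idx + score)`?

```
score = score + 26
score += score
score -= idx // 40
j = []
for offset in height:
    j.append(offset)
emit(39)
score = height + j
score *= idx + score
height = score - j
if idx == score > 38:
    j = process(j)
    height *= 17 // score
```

7

Transformed code:
score = score + 26
score = score + score
score = score - idx // 40
j = [offset for offset in height]
emit(39)
score = height + j
score = score * (idx + score)
height = score - j
if idx == score > 38:
    j = process(j)
    height = height * (17 // score)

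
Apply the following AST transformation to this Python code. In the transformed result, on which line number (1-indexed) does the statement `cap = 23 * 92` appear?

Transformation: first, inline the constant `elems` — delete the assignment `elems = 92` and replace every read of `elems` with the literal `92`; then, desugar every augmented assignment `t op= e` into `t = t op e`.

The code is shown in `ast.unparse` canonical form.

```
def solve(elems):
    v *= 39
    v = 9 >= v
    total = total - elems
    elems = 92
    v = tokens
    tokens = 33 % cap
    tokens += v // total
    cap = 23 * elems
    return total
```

8

Transformed code:
def solve(elems):
    v = v * 39
    v = 9 >= v
    total = total - 92
    v = tokens
    tokens = 33 % cap
    tokens = tokens + v // total
    cap = 23 * 92
    return total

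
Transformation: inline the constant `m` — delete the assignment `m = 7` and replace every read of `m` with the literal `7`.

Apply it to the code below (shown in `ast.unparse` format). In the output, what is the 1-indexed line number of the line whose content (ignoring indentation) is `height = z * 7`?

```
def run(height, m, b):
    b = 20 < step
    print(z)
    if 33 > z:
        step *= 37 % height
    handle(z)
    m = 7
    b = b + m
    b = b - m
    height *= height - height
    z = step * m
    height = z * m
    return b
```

11

Transformed code:
def run(height, m, b):
    b = 20 < step
    print(z)
    if 33 > z:
        step *= 37 % height
    handle(z)
    b = b + 7
    b = b - 7
    height *= height - height
    z = step * 7
    height = z * 7
    return b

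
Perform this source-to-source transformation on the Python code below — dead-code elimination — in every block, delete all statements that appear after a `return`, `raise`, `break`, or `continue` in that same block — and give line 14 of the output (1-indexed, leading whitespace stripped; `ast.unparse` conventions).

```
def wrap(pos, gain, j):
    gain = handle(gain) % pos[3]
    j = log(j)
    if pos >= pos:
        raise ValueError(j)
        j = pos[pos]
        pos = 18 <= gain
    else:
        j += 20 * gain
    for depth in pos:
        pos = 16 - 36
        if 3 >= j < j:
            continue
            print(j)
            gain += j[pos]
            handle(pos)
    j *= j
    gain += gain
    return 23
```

Transformed code:
def wrap(pos, gain, j):
    gain = handle(gain) % pos[3]
    j = log(j)
    if pos >= pos:
        raise ValueError(j)
    else:
        j += 20 * gain
    for depth in pos:
        pos = 16 - 36
        if 3 >= j < j:
            continue
    j *= j
    gain += gain
    return 23

return 23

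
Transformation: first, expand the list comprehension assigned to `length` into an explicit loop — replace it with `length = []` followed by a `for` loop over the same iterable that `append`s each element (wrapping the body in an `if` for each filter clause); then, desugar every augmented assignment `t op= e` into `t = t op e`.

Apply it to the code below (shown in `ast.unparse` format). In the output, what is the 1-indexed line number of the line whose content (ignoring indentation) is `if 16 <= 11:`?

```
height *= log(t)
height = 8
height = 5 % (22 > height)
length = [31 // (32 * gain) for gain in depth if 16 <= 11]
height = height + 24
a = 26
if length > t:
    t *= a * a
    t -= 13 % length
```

6

Transformed code:
height = height * log(t)
height = 8
height = 5 % (22 > height)
length = []
for gain in depth:
    if 16 <= 11:
        length.append(31 // (32 * gain))
height = height + 24
a = 26
if length > t:
    t = t * (a * a)
    t = t - 13 % length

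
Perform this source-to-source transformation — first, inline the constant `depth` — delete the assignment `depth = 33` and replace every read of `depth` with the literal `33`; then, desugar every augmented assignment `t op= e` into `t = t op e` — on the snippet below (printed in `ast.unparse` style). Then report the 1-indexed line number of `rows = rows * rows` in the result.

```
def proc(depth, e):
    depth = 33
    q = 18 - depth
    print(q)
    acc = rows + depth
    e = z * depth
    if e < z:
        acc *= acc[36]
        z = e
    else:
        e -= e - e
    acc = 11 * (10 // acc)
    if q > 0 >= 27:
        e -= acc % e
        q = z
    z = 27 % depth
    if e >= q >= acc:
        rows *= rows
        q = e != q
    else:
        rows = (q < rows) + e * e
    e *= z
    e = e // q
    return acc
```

Transformed code:
def proc(depth, e):
    q = 18 - 33
    print(q)
    acc = rows + 33
    e = z * 33
    if e < z:
        acc = acc * acc[36]
        z = e
    else:
        e = e - (e - e)
    acc = 11 * (10 // acc)
    if q > 0 >= 27:
        e = e - acc % e
        q = z
    z = 27 % 33
    if e >= q >= acc:
        rows = rows * rows
        q = e != q
    else:
        rows = (q < rows) + e * e
    e = e * z
    e = e // q
    return acc

17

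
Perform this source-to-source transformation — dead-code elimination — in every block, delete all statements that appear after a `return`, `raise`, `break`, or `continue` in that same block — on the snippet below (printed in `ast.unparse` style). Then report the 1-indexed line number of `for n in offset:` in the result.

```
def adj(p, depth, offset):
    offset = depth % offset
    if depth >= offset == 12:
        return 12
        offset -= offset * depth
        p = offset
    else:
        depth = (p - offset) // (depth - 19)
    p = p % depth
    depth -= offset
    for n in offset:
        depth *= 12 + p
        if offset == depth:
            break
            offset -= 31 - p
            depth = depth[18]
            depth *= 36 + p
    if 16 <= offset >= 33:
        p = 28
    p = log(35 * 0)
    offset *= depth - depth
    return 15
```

Transformed code:
def adj(p, depth, offset):
    offset = depth % offset
    if depth >= offset == 12:
        return 12
    else:
        depth = (p - offset) // (depth - 19)
    p = p % depth
    depth -= offset
    for n in offset:
        depth *= 12 + p
        if offset == depth:
            break
    if 16 <= offset >= 33:
        p = 28
    p = log(35 * 0)
    offset *= depth - depth
    return 15

9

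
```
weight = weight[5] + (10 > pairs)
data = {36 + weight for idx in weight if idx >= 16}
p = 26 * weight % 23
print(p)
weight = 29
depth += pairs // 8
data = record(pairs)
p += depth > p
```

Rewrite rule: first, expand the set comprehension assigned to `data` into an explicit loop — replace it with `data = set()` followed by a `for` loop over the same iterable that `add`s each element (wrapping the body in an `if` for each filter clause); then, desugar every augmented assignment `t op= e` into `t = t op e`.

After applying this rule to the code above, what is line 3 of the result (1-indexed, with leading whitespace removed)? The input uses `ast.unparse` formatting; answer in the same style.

Transformed code:
weight = weight[5] + (10 > pairs)
data = set()
for idx in weight:
    if idx >= 16:
        data.add(36 + weight)
p = 26 * weight % 23
print(p)
weight = 29
depth = depth + pairs // 8
data = record(pairs)
p = p + (depth > p)

for idx in weight:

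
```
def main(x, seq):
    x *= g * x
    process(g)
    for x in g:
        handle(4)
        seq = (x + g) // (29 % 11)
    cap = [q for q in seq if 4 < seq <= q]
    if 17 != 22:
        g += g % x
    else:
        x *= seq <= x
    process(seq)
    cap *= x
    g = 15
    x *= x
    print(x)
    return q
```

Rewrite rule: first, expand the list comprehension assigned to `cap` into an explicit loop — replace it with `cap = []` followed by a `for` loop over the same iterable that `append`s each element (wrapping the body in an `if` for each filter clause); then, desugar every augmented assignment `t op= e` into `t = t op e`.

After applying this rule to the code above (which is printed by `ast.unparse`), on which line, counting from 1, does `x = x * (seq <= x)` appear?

Transformed code:
def main(x, seq):
    x = x * (g * x)
    process(g)
    for x in g:
        handle(4)
        seq = (x + g) // (29 % 11)
    cap = []
    for q in seq:
        if 4 < seq <= q:
            cap.append(q)
    if 17 != 22:
        g = g + g % x
    else:
        x = x * (seq <= x)
    process(seq)
    cap = cap * x
    g = 15
    x = x * x
    print(x)
    return q

14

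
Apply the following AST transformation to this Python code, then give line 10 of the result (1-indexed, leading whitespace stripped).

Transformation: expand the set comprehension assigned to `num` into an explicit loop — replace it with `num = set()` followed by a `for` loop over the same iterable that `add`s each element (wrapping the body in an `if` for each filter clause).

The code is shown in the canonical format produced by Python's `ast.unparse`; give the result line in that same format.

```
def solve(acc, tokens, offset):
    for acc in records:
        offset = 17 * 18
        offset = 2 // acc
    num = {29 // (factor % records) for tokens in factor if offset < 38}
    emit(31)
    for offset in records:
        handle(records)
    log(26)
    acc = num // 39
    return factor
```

for offset in records:

Transformed code:
def solve(acc, tokens, offset):
    for acc in records:
        offset = 17 * 18
        offset = 2 // acc
    num = set()
    for tokens in factor:
        if offset < 38:
            num.add(29 // (factor % records))
    emit(31)
    for offset in records:
        handle(records)
    log(26)
    acc = num // 39
    return factor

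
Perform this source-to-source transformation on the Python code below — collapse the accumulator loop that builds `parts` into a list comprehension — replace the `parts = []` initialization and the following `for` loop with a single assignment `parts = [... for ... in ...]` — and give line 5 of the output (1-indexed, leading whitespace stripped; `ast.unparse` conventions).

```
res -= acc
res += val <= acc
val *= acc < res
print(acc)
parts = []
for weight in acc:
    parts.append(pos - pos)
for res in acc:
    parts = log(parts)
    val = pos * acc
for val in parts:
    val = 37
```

Transformed code:
res -= acc
res += val <= acc
val *= acc < res
print(acc)
parts = [pos - pos for weight in acc]
for res in acc:
    parts = log(parts)
    val = pos * acc
for val in parts:
    val = 37

parts = [pos - pos for weight in acc]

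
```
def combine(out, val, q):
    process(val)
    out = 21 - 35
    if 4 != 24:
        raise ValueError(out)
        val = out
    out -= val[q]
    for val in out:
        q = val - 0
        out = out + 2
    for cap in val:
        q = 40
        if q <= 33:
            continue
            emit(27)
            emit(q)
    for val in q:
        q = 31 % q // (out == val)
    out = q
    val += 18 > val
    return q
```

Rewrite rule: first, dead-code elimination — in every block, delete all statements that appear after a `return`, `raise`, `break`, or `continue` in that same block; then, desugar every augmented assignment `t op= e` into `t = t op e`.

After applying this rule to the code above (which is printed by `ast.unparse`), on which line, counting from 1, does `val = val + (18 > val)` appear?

17

Transformed code:
def combine(out, val, q):
    process(val)
    out = 21 - 35
    if 4 != 24:
        raise ValueError(out)
    out = out - val[q]
    for val in out:
        q = val - 0
        out = out + 2
    for cap in val:
        q = 40
        if q <= 33:
            continue
    for val in q:
        q = 31 % q // (out == val)
    out = q
    val = val + (18 > val)
    return q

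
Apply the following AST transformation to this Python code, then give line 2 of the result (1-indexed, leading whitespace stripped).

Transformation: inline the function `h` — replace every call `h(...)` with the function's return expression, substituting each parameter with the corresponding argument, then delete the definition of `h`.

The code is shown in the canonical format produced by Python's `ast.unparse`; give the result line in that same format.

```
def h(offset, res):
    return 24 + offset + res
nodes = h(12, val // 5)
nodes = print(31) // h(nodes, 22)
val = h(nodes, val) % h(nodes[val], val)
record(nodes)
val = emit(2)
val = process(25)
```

nodes = print(31) // (24 + nodes + 22)

Transformed code:
nodes = 24 + 12 + val // 5
nodes = print(31) // (24 + nodes + 22)
val = (24 + nodes + val) % (24 + nodes[val] + val)
record(nodes)
val = emit(2)
val = process(25)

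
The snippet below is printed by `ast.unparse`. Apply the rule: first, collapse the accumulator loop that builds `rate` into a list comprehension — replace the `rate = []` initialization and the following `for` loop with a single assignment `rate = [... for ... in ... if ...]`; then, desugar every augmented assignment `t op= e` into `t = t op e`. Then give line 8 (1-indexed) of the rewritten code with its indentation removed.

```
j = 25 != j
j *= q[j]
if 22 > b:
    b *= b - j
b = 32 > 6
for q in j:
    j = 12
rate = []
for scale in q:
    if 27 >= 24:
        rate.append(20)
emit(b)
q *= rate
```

rate = [20 for scale in q if 27 >= 24]

Transformed code:
j = 25 != j
j = j * q[j]
if 22 > b:
    b = b * (b - j)
b = 32 > 6
for q in j:
    j = 12
rate = [20 for scale in q if 27 >= 24]
emit(b)
q = q * rate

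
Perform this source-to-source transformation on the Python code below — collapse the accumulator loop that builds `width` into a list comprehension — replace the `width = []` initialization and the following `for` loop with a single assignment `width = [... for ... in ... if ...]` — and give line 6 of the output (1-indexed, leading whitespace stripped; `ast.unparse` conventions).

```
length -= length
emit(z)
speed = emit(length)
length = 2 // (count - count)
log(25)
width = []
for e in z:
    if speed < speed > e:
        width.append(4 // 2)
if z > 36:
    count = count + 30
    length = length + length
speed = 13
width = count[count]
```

Transformed code:
length -= length
emit(z)
speed = emit(length)
length = 2 // (count - count)
log(25)
width = [4 // 2 for e in z if speed < speed > e]
if z > 36:
    count = count + 30
    length = length + length
speed = 13
width = count[count]

width = [4 // 2 for e in z if speed < speed > e]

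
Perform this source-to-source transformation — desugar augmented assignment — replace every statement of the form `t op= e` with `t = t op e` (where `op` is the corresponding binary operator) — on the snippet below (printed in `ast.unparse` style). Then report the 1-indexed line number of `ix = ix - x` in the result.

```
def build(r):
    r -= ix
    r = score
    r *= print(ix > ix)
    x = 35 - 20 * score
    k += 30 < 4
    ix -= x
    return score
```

7

Transformed code:
def build(r):
    r = r - ix
    r = score
    r = r * print(ix > ix)
    x = 35 - 20 * score
    k = k + (30 < 4)
    ix = ix - x
    return score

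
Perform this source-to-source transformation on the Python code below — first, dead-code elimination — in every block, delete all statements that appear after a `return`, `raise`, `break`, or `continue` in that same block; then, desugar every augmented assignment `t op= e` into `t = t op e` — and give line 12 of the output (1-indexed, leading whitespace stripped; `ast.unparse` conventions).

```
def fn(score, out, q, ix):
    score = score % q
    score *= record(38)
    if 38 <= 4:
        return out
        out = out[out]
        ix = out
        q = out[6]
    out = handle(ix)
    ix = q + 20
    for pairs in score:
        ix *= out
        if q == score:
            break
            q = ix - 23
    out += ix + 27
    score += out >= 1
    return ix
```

out = out + (ix + 27)

Transformed code:
def fn(score, out, q, ix):
    score = score % q
    score = score * record(38)
    if 38 <= 4:
        return out
    out = handle(ix)
    ix = q + 20
    for pairs in score:
        ix = ix * out
        if q == score:
            break
    out = out + (ix + 27)
    score = score + (out >= 1)
    return ix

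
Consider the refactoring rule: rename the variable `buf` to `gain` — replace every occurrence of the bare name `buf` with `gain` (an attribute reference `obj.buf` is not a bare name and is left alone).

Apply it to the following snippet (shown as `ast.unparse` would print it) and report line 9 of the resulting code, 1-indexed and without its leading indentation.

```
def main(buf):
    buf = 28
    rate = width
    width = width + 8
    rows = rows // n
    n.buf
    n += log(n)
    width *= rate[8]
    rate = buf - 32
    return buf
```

rate = gain - 32

Transformed code:
def main(gain):
    gain = 28
    rate = width
    width = width + 8
    rows = rows // n
    n.buf
    n += log(n)
    width *= rate[8]
    rate = gain - 32
    return gain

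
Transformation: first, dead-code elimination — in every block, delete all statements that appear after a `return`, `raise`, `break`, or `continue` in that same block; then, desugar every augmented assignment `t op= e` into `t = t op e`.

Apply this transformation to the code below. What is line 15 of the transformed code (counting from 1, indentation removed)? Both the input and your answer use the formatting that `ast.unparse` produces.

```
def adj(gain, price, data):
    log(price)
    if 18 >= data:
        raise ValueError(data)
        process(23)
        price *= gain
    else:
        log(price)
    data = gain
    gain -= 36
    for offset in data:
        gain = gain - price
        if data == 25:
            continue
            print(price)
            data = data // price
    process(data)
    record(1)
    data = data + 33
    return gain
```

Transformed code:
def adj(gain, price, data):
    log(price)
    if 18 >= data:
        raise ValueError(data)
    else:
        log(price)
    data = gain
    gain = gain - 36
    for offset in data:
        gain = gain - price
        if data == 25:
            continue
    process(data)
    record(1)
    data = data + 33
    return gain

data = data + 33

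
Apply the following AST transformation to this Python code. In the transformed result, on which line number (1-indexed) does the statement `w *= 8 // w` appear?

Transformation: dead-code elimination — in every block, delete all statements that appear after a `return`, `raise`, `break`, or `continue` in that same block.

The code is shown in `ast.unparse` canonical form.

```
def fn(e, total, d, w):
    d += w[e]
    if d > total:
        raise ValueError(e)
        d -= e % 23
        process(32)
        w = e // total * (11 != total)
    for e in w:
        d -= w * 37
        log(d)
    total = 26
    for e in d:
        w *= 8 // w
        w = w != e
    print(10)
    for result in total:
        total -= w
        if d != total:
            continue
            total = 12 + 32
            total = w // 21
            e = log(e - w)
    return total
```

Transformed code:
def fn(e, total, d, w):
    d += w[e]
    if d > total:
        raise ValueError(e)
    for e in w:
        d -= w * 37
        log(d)
    total = 26
    for e in d:
        w *= 8 // w
        w = w != e
    print(10)
    for result in total:
        total -= w
        if d != total:
            continue
    return total

10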